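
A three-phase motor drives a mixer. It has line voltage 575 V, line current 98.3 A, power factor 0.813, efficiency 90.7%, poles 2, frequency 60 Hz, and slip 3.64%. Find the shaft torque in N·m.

199 N·m

P_in = √3·V·I·cosφ = 1.732 × 575 × 98.3 × 0.813 = 79590 W
P_out = η·P_in = 0.907 × 79590 = 72188 W
n_s = 120×60/2 = 3600 rpm; n = 3600×(1−0.0364) = 3469 rpm
ω = 2π×3469/60 = 363.3 rad/s
τ = P_out/ω = 72188/363.3 = 199 N·m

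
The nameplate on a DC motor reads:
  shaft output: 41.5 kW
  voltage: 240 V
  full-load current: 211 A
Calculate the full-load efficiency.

82.0 %

P_out = 41.5 kW = 41500 W
P_in = V·I = 240 × 211 = 50640 W
η = P_out / P_in = 41500 / 50640 = 0.820 = 82.0%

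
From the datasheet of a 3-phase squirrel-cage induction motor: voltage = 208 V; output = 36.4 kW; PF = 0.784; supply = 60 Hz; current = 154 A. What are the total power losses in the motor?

P_in = √3·V·I·cosφ = 1.732×208×154×0.784 = 43496 W
P_out = 36400 W
Losses = P_in − P_out = 43496 − 36400 = 7096 W

7100 W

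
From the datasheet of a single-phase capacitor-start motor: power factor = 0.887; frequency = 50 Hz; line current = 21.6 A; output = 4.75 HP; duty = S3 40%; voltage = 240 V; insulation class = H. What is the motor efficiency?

77.1 %

P_out = 4.75 × 746 = 3544 W
P_in = V·I·cosφ = 240 × 21.6 × 0.887 = 4598 W
η = P_out / P_in = 3544 / 4598 = 0.771 = 77.1%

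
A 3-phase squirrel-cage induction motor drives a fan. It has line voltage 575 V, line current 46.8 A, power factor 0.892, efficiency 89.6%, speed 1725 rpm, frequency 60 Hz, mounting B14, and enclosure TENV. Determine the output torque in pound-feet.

152 lb·ft

P_in = √3·V·I·cosφ = 1.732 × 575 × 46.8 × 0.892 = 41574 W
P_out = η·P_in = 0.896 × 41574 = 37250 W
n = 1725 rpm
ω = 2π×1725/60 = 180.6 rad/s
τ = P_out/ω = 37250/180.6 = 206.3 N·m
In lb·ft: 206.3/1.356 = 152 lb·ft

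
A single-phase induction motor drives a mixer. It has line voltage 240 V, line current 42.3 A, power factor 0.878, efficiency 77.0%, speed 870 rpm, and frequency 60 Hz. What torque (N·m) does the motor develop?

P_in = V·I·cosφ = 240 × 42.3 × 0.878 = 8913 W
P_out = η·P_in = 0.77 × 8913 = 6863 W
n = 870 rpm
ω = 2π×870/60 = 91.11 rad/s
τ = P_out/ω = 6863/91.11 = 75.3 N·m

75.3 N·m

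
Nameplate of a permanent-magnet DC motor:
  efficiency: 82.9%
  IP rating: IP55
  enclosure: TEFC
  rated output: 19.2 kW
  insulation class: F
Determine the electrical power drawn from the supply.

23.2 kW

P_out = 19200 W
P_in = P_out/η = 19200/0.829 = 23160 W = 23.2 kW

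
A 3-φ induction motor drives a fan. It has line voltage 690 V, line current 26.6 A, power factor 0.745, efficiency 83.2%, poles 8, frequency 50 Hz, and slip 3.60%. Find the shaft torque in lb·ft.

P_in = √3·V·I·cosφ = 1.732 × 690 × 26.6 × 0.745 = 23683 W
P_out = η·P_in = 0.832 × 23683 = 19704 W
n_s = 120×50/8 = 750 rpm; n = 750×(1−0.036) = 723 rpm
ω = 2π×723/60 = 75.71 rad/s
τ = P_out/ω = 19704/75.71 = 260.3 N·m
In lb·ft: 260.3/1.356 = 192 lb·ft

192 lb·ft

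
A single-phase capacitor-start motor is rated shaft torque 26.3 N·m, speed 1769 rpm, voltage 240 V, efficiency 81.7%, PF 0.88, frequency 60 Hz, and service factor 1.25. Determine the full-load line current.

ω = 2π×1769/60 = 185.2 rad/s; P_out = τω = 26.3 × 185.2 = 4871 W
P_in = P_out / η = 4871 / 0.817 = 5962 W
I = P_in / (V·cosφ) = 5962 / (240 × 0.88) = 28.2 A

28.2 A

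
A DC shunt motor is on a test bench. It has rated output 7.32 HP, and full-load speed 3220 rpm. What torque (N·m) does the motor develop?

P_out = 7.32 × 746 = 5461 W
ω = 2π × 3220/60 = 337.2 rad/s
τ = P_out/ω = 5461/337.2 = 16.2 N·m

16.2 N·m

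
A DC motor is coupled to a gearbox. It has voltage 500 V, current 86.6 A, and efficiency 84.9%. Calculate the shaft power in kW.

P_in = V·I = 500 × 86.6 = 43300 W
P_out = η·P_in = 0.849 × 43300 = 36762 W

36.8 kW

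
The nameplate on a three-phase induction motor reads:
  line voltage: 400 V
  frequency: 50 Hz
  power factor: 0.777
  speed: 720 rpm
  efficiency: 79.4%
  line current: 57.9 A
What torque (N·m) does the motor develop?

P_in = √3·V·I·cosφ = 1.732 × 400 × 57.9 × 0.777 = 31168 W
P_out = η·P_in = 0.794 × 31168 = 24747 W
n = 720 rpm
ω = 2π×720/60 = 75.4 rad/s
τ = P_out/ω = 24747/75.4 = 328 N·m

328 N·m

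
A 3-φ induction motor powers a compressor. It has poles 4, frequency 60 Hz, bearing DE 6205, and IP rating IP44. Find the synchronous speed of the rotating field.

n_s = 120f/p = 120×60/4 = 1800 rpm

1800 rpm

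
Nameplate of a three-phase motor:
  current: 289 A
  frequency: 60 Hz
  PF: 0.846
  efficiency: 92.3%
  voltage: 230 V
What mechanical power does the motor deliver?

P_in = √3·V·I·cosφ = 1.732 × 230 × 289 × 0.846 = 97397 W
P_out = η·P_in = 0.923 × 97397 = 89897 W

89.9 kW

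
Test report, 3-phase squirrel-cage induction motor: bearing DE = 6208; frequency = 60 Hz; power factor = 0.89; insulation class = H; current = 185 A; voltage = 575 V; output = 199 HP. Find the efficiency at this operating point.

90.5 %

P_out = 199 × 746 = 148454 W
P_in = √3·V_L·I_L·cosφ = 1.732 × 575 × 185 × 0.89 = 163975 W
η = P_out / P_in = 148454 / 163975 = 0.905 = 90.5%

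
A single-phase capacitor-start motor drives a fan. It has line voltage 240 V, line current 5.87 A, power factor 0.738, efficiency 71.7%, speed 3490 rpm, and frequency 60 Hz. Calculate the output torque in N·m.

2.04 N·m

P_in = V·I·cosφ = 240 × 5.87 × 0.738 = 1040 W
P_out = η·P_in = 0.717 × 1040 = 746 W
n = 3490 rpm
ω = 2π×3490/60 = 365.5 rad/s
τ = P_out/ω = 746/365.5 = 2.04 N·m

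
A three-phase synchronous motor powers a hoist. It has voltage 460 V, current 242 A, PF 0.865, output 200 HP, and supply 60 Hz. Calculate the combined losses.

P_in = √3·V·I·cosφ = 1.732×460×242×0.865 = 166777 W
P_out = 200×746 = 149200 W
Losses = P_in − P_out = 166777 − 149200 = 17577 W

17600 W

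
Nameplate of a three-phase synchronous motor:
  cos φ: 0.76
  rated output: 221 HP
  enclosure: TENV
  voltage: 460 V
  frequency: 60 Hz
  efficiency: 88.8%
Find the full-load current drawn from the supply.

P_out = 221 × 746 = 164866 W
P_in = P_out / η = 164866 / 0.888 = 185660 W
I_L = P_in / (√3·V_L·cosφ) = 185660 / (1.732 × 460 × 0.76) = 307 A

307 A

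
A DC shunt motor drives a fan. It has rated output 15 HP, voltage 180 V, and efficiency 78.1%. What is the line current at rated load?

P_out = 15 × 746 = 11190 W
P_in = P_out / η = 11190 / 0.781 = 14328 W
I = P_in / V = 14328 / 180 = 79.6 A

79.6 A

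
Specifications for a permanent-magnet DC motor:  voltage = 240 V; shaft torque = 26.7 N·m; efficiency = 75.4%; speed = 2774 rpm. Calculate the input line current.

42.9 A

ω = 2π×2774/60 = 290.5 rad/s; P_out = τω = 26.7 × 290.5 = 7756 W
P_in = P_out / η = 7756 / 0.754 = 10286 W
I = P_in / V = 10286 / 240 = 42.9 A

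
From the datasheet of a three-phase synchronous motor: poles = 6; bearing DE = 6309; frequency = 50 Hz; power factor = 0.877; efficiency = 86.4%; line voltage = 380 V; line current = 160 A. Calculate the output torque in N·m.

P_in = √3·V·I·cosφ = 1.732 × 380 × 160 × 0.877 = 92353 W
P_out = η·P_in = 0.864 × 92353 = 79793 W
n = n_s = 120×50/6 = 1000 rpm (synchronous)
ω = 2π×1000/60 = 104.7 rad/s
τ = P_out/ω = 79793/104.7 = 762 N·m

762 N·m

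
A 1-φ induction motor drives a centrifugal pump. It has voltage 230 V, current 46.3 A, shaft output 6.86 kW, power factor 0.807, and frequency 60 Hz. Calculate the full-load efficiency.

79.8 %

P_out = 6.86 kW = 6860 W
P_in = V·I·cosφ = 230 × 46.3 × 0.807 = 8594 W
η = P_out / P_in = 6860 / 8594 = 0.798 = 79.8%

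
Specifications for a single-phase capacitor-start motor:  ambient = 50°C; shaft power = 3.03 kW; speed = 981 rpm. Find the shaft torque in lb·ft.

ω = 2π × 981/60 = 102.7 rad/s
τ = P/ω = 3030/102.7 = 29.5 N·m
In lb·ft: 29.5/1.356 = 21.8 lb·ft

21.8 lb·ft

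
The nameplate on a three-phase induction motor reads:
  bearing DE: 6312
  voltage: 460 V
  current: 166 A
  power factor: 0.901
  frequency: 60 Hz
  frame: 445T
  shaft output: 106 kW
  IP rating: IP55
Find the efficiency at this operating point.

P_out = 106 kW = 106000 W
P_in = √3·V_L·I_L·cosφ = 1.732 × 460 × 166 × 0.901 = 119162 W
η = P_out / P_in = 106000 / 119162 = 0.890 = 89.0%

89.0 %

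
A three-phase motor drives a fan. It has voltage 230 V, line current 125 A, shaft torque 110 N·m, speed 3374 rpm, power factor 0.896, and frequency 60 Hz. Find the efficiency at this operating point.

87.1 %

ω = 2π × 3374/60 = 353.3 rad/s; P_out = τω = 110 × 353.3 = 38863 W
P_in = √3·V_L·I_L·cosφ = 1.732 × 230 × 125 × 0.896 = 44616 W
η = P_out / P_in = 38863 / 44616 = 0.871 = 87.1%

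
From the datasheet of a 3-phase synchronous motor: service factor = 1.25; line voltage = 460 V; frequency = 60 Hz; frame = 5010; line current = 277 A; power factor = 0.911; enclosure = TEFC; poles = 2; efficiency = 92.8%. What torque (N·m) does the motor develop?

P_in = √3·V·I·cosφ = 1.732 × 460 × 277 × 0.911 = 201050 W
P_out = η·P_in = 0.928 × 201050 = 186574 W
n = n_s = 120×60/2 = 3600 rpm (synchronous)
ω = 2π×3600/60 = 377 rad/s
τ = P_out/ω = 186574/377 = 495 N·m

495 N·m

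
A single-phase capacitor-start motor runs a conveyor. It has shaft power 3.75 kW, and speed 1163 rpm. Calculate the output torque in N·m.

ω = 2π × 1163/60 = 121.8 rad/s
τ = P/ω = 3750/121.8 = 30.8 N·m

30.8 N·m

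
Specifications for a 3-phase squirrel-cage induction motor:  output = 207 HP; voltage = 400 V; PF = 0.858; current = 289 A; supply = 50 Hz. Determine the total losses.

P_in = √3·V·I·cosφ = 1.732×400×289×0.858 = 171788 W
P_out = 207×746 = 154422 W
Losses = P_in − P_out = 171788 − 154422 = 17366 W

17400 W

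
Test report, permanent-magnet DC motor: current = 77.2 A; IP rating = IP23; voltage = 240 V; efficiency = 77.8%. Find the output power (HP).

P_in = V·I = 240 × 77.2 = 18528 W
P_out = η·P_in = 0.778 × 18528 = 14415 W
= 14415/746 = 19.3 HP

19.3 HP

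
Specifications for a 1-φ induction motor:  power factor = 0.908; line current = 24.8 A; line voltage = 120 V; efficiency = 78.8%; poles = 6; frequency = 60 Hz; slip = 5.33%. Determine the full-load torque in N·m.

17.9 N·m

P_in = V·I·cosφ = 120 × 24.8 × 0.908 = 2702 W
P_out = η·P_in = 0.788 × 2702 = 2129 W
n_s = 120×60/6 = 1200 rpm; n = 1200×(1−0.0533) = 1136 rpm
ω = 2π×1136/60 = 119 rad/s
τ = P_out/ω = 2129/119 = 17.9 N·m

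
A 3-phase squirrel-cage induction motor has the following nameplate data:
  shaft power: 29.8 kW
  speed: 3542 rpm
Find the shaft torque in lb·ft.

59.3 lb·ft

ω = 2π × 3542/60 = 370.9 rad/s
τ = P/ω = 29800/370.9 = 80.35 N·m
In lb·ft: 80.35/1.356 = 59.3 lb·ft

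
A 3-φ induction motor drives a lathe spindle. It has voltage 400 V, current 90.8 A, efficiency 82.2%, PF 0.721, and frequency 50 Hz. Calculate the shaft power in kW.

P_in = √3·V·I·cosφ = 1.732 × 400 × 90.8 × 0.721 = 45355 W
P_out = η·P_in = 0.822 × 45355 = 37282 W

37.3 kW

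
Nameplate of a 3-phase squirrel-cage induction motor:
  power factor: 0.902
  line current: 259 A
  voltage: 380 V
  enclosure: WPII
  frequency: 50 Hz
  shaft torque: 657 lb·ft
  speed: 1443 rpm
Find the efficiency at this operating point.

87.5 %

τ = 657 lb·ft × 1.356 = 890.9 N·m
ω = 2π × 1443/60 = 151.1 rad/s; P_out = τω = 890.9 × 151.1 = 134615 W
P_in = √3·V_L·I_L·cosφ = 1.732 × 380 × 259 × 0.902 = 153758 W
η = P_out / P_in = 134615 / 153758 = 0.875 = 87.5%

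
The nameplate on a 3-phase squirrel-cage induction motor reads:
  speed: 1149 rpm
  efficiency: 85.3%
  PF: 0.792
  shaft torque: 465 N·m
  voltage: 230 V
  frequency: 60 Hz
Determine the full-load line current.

208 A

ω = 2π×1149/60 = 120.3 rad/s; P_out = τω = 465 × 120.3 = 55940 W
P_in = P_out / η = 55940 / 0.853 = 65580 W
I_L = P_in / (√3·V_L·cosφ) = 65580 / (1.732 × 230 × 0.792) = 208 A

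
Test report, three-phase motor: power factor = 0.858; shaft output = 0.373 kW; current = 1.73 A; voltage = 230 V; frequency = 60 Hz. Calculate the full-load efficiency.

63.1 %

P_out = 0.373 kW = 373 W
P_in = √3·V_L·I_L·cosφ = 1.732 × 230 × 1.73 × 0.858 = 591 W
η = P_out / P_in = 373 / 591 = 0.631 = 63.1%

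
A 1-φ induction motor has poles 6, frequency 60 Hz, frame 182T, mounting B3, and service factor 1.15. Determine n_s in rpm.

n_s = 120f/p = 120×60/6 = 1200 rpm

1200 rpm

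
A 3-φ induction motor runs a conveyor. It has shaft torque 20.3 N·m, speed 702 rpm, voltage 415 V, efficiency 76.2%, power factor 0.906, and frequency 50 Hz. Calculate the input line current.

ω = 2π×702/60 = 73.51 rad/s; P_out = τω = 20.3 × 73.51 = 1492 W
P_in = P_out / η = 1492 / 0.762 = 1958 W
I_L = P_in / (√3·V_L·cosφ) = 1958 / (1.732 × 415 × 0.906) = 3.01 A

3.01 A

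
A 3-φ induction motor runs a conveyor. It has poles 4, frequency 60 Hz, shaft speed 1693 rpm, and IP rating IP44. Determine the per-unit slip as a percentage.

5.94 %

n_s = 120f/p = 120×60/4 = 1800 rpm
s = (n_s − n)/n_s = (1800 − 1693)/1800 = 0.0594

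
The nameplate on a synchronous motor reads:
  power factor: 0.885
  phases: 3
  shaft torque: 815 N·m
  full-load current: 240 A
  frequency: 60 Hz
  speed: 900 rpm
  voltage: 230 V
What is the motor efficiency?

ω = 2π × 900/60 = 94.25 rad/s; P_out = τω = 815 × 94.25 = 76814 W
P_in = √3·V_L·I_L·cosφ = 1.732 × 230 × 240 × 0.885 = 84612 W
η = P_out / P_in = 76814 / 84612 = 0.908 = 90.8%

90.8 %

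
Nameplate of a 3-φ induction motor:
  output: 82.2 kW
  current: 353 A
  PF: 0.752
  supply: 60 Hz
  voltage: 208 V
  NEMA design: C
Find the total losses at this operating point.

13.4 kW

P_in = √3·V·I·cosφ = 1.732×208×353×0.752 = 95632 W
P_out = 82200 W
Losses = P_in − P_out = 95632 − 82200 = 13432 W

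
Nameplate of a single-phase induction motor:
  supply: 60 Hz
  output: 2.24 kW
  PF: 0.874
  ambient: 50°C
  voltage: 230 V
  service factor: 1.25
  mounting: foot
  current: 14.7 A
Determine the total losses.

P_in = V·I·cosφ = 230×14.7×0.874 = 2955 W
P_out = 2240 W
Losses = P_in − P_out = 2955 − 2240 = 715 W

715 W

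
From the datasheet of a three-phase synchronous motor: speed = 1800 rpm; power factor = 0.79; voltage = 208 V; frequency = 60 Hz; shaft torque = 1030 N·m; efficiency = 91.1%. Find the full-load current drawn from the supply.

ω = 2π×1800/60 = 188.5 rad/s; P_out = τω = 1030 × 188.5 = 194155 W
P_in = P_out / η = 194155 / 0.911 = 213123 W
I_L = P_in / (√3·V_L·cosφ) = 213123 / (1.732 × 208 × 0.79) = 749 A

749 A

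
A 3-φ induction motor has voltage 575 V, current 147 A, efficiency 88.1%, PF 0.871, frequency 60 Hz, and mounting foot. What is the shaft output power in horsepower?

151 HP

P_in = √3·V·I·cosφ = 1.732 × 575 × 147 × 0.871 = 127512 W
P_out = η·P_in = 0.881 × 127512 = 112338 W
= 112338/746 = 151 HP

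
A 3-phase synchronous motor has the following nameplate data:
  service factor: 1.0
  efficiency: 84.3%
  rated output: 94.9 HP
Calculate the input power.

P_out = 94.9 × 746 = 70795 W
P_in = P_out/η = 70795/0.843 = 83980 W = 84 kW

84 kW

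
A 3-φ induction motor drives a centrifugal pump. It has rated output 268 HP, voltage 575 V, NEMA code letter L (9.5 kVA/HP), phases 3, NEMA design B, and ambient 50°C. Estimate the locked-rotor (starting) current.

2560 A

S_LR = 9.5 × 268 = 2546 kVA
I_LR = S_LR/(√3·V_L) = 2546000/(1.732×575) = 2560 A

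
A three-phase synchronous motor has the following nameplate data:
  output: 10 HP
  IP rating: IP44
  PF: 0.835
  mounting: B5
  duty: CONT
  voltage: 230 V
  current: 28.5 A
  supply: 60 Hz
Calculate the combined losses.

P_in = √3·V·I·cosφ = 1.732×230×28.5×0.835 = 9480 W
P_out = 10×746 = 7460 W
Losses = P_in − P_out = 9480 − 7460 = 2020 W

2020 W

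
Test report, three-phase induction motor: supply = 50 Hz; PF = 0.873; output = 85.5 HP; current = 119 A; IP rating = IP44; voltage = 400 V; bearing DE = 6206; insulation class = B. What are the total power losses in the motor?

P_in = √3·V·I·cosφ = 1.732×400×119×0.873 = 71973 W
P_out = 85.5×746 = 63783 W
Losses = P_in − P_out = 71973 − 63783 = 8190 W

8.19 kW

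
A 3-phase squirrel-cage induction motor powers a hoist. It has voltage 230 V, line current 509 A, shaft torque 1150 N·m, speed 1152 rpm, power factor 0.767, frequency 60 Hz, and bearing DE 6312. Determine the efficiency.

89.2 %

ω = 2π × 1152/60 = 120.6 rad/s; P_out = τω = 1150 × 120.6 = 138690 W
P_in = √3·V_L·I_L·cosφ = 1.732 × 230 × 509 × 0.767 = 155521 W
η = P_out / P_in = 138690 / 155521 = 0.892 = 89.2%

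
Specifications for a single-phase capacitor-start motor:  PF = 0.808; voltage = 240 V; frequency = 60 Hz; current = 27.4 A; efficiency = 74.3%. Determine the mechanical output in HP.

5.29 HP

P_in = V·I·cosφ = 240 × 27.4 × 0.808 = 5313 W
P_out = η·P_in = 0.743 × 5313 = 3948 W
= 3948/746 = 5.29 HP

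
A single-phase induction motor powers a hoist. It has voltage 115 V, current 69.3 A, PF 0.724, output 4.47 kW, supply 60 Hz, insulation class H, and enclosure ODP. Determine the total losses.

P_in = V·I·cosφ = 115×69.3×0.724 = 5770 W
P_out = 4470 W
Losses = P_in − P_out = 5770 − 4470 = 1300 W

1.3 kW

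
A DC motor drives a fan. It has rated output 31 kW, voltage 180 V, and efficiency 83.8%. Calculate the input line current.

P_out = 31 kW = 31000 W
P_in = P_out / η = 31000 / 0.838 = 36993 W
I = P_in / V = 36993 / 180 = 206 A

206 A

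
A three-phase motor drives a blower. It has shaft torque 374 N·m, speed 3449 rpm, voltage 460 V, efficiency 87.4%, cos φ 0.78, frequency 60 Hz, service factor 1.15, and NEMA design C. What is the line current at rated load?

ω = 2π×3449/60 = 361.2 rad/s; P_out = τω = 374 × 361.2 = 135089 W
P_in = P_out / η = 135089 / 0.874 = 154564 W
I_L = P_in / (√3·V_L·cosφ) = 154564 / (1.732 × 460 × 0.78) = 249 A

249 A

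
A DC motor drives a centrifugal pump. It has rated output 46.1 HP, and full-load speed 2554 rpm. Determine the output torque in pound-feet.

P_out = 46.1 × 746 = 34391 W
ω = 2π × 2554/60 = 267.5 rad/s
τ = P_out/ω = 34391/267.5 = 128.6 N·m
In lb·ft: 128.6/1.356 = 94.8 lb·ft

94.8 lb·ft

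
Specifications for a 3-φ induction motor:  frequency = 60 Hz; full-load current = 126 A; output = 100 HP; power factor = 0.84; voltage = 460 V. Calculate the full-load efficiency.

P_out = 100 × 746 = 74600 W
P_in = √3·V_L·I_L·cosφ = 1.732 × 460 × 126 × 0.84 = 84325 W
η = P_out / P_in = 74600 / 84325 = 0.885 = 88.5%

88.5 %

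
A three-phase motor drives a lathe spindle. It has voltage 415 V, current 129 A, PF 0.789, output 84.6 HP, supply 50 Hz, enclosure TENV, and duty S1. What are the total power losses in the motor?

P_in = √3·V·I·cosφ = 1.732×415×129×0.789 = 73158 W
P_out = 84.6×746 = 63112 W
Losses = P_in − P_out = 73158 − 63112 = 10046 W

10000 W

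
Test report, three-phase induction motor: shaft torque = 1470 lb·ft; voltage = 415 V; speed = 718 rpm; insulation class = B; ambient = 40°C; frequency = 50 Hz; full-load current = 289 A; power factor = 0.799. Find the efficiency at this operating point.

90.3 %

τ = 1470 lb·ft × 1.356 = 1993 N·m
ω = 2π × 718/60 = 75.19 rad/s; P_out = τω = 1993 × 75.19 = 149854 W
P_in = √3·V_L·I_L·cosφ = 1.732 × 415 × 289 × 0.799 = 165974 W
η = P_out / P_in = 149854 / 165974 = 0.903 = 90.3%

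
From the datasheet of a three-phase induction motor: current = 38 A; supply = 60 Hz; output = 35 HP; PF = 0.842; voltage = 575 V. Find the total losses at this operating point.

5.76 kW

P_in = √3·V·I·cosφ = 1.732×575×38×0.842 = 31865 W
P_out = 35×746 = 26110 W
Losses = P_in − P_out = 31865 − 26110 = 5755 W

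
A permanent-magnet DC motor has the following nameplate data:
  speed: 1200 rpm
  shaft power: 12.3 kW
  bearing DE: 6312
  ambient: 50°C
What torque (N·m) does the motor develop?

97.9 N·m

ω = 2π × 1200/60 = 125.7 rad/s
τ = P/ω = 12300/125.7 = 97.9 N·m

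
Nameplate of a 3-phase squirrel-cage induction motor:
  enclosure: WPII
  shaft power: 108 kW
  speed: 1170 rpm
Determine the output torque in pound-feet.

ω = 2π × 1170/60 = 122.5 rad/s
τ = P/ω = 108000/122.5 = 881.6 N·m
In lb·ft: 881.6/1.356 = 650 lb·ft

650 lb·ft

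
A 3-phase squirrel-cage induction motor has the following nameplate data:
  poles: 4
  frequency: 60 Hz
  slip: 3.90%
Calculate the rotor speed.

n_s = 120f/p = 120×60/4 = 1800 rpm
n = n_s(1 − s) = 1800 × (1 − 0.039) = 1730 rpm

1730 rpm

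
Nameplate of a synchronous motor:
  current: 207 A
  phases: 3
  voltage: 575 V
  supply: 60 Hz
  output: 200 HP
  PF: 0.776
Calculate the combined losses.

P_in = √3·V·I·cosφ = 1.732×575×207×0.776 = 159973 W
P_out = 200×746 = 149200 W
Losses = P_in − P_out = 159973 − 149200 = 10773 W

10800 W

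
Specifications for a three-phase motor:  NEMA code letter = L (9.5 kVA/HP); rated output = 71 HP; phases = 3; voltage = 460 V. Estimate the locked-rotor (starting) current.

847 A

S_LR = 9.5 × 71 = 674.5 kVA
I_LR = S_LR/(√3·V_L) = 674500/(1.732×460) = 847 A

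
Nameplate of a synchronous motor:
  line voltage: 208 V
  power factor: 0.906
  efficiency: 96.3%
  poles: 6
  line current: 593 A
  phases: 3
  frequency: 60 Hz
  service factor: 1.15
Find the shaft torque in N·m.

1480 N·m

P_in = √3·V·I·cosφ = 1.732 × 208 × 593 × 0.906 = 193550 W
P_out = η·P_in = 0.963 × 193550 = 186389 W
n = n_s = 120×60/6 = 1200 rpm (synchronous)
ω = 2π×1200/60 = 125.7 rad/s
τ = P_out/ω = 186389/125.7 = 1480 N·m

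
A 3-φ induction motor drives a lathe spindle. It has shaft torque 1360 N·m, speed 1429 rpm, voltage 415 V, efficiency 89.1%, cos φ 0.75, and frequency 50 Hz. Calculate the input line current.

ω = 2π×1429/60 = 149.6 rad/s; P_out = τω = 1360 × 149.6 = 203456 W
P_in = P_out / η = 203456 / 0.891 = 228346 W
I_L = P_in / (√3·V_L·cosφ) = 228346 / (1.732 × 415 × 0.75) = 424 A

424 A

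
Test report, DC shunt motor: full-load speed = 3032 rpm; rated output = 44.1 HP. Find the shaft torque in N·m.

104 N·m

P_out = 44.1 × 746 = 32899 W
ω = 2π × 3032/60 = 317.5 rad/s
τ = P_out/ω = 32899/317.5 = 104 N·m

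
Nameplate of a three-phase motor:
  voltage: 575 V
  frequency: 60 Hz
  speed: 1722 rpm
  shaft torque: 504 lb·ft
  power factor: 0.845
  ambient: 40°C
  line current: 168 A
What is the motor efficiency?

τ = 504 lb·ft × 1.356 = 683.4 N·m
ω = 2π × 1722/60 = 180.3 rad/s; P_out = τω = 683.4 × 180.3 = 123217 W
P_in = √3·V_L·I_L·cosφ = 1.732 × 575 × 168 × 0.845 = 141378 W
η = P_out / P_in = 123217 / 141378 = 0.872 = 87.2%

87.2 %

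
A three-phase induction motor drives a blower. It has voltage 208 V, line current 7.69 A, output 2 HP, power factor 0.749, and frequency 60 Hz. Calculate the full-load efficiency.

71.9 %

P_out = 2 × 746 = 1492 W
P_in = √3·V_L·I_L·cosφ = 1.732 × 208 × 7.69 × 0.749 = 2075 W
η = P_out / P_in = 1492 / 2075 = 0.719 = 71.9%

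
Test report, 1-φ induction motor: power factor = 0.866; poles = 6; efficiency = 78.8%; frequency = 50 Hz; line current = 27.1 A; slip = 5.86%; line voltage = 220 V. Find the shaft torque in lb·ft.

30.4 lb·ft

P_in = V·I·cosφ = 220 × 27.1 × 0.866 = 5163 W
P_out = η·P_in = 0.788 × 5163 = 4068 W
n_s = 120×50/6 = 1000 rpm; n = 1000×(1−0.0586) = 941 rpm
ω = 2π×941/60 = 98.54 rad/s
τ = P_out/ω = 4068/98.54 = 41.28 N·m
In lb·ft: 41.28/1.356 = 30.4 lb·ft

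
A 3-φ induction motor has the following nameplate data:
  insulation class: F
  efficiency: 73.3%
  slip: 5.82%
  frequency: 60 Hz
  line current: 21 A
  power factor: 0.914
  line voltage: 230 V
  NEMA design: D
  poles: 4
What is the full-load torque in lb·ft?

23.3 lb·ft

P_in = √3·V·I·cosφ = 1.732 × 230 × 21 × 0.914 = 7646 W
P_out = η·P_in = 0.733 × 7646 = 5605 W
n_s = 120×60/4 = 1800 rpm; n = 1800×(1−0.0582) = 1695 rpm
ω = 2π×1695/60 = 177.5 rad/s
τ = P_out/ω = 5605/177.5 = 31.58 N·m
In lb·ft: 31.58/1.356 = 23.3 lb·ft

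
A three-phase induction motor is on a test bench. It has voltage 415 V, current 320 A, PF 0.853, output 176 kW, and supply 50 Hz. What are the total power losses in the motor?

P_in = √3·V·I·cosφ = 1.732×415×320×0.853 = 196198 W
P_out = 176000 W
Losses = P_in − P_out = 196198 − 176000 = 20198 W

20200 W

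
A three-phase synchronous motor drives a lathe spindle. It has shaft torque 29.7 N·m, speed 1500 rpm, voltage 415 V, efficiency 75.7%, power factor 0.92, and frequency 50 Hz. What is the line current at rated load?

ω = 2π×1500/60 = 157.1 rad/s; P_out = τω = 29.7 × 157.1 = 4666 W
P_in = P_out / η = 4666 / 0.757 = 6164 W
I_L = P_in / (√3·V_L·cosφ) = 6164 / (1.732 × 415 × 0.92) = 9.32 A

9.32 A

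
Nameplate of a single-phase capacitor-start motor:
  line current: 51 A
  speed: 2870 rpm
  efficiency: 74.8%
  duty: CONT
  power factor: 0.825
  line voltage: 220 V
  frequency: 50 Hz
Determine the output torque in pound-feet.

17 lb·ft

P_in = V·I·cosφ = 220 × 51 × 0.825 = 9257 W
P_out = η·P_in = 0.748 × 9257 = 6924 W
n = 2870 rpm
ω = 2π×2870/60 = 300.5 rad/s
τ = P_out/ω = 6924/300.5 = 23.04 N·m
In lb·ft: 23.04/1.356 = 17 lb·ft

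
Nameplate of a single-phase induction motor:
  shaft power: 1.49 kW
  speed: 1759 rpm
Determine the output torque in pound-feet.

5.97 lb·ft

ω = 2π × 1759/60 = 184.2 rad/s
τ = P/ω = 1490/184.2 = 8.089 N·m
In lb·ft: 8.089/1.356 = 5.97 lb·ft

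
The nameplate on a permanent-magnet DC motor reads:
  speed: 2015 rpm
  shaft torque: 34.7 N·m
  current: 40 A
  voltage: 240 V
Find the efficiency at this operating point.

76.3 %

ω = 2π × 2015/60 = 211 rad/s; P_out = τω = 34.7 × 211 = 7322 W
P_in = V·I = 240 × 40 = 9600 W
η = P_out / P_in = 7322 / 9600 = 0.763 = 76.3%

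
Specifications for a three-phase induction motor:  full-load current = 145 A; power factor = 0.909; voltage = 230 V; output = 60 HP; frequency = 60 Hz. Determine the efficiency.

P_out = 60 × 746 = 44760 W
P_in = √3·V_L·I_L·cosφ = 1.732 × 230 × 145 × 0.909 = 52506 W
η = P_out / P_in = 44760 / 52506 = 0.852 = 85.2%

85.2 %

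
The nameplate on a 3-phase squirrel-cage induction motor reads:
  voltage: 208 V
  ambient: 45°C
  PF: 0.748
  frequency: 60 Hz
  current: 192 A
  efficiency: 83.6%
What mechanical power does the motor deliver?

43.3 kW

P_in = √3·V·I·cosφ = 1.732 × 208 × 192 × 0.748 = 51739 W
P_out = η·P_in = 0.836 × 51739 = 43254 W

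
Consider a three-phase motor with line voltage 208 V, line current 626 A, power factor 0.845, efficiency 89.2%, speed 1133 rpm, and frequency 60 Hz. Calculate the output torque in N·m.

1430 N·m

P_in = √3·V·I·cosφ = 1.732 × 208 × 626 × 0.845 = 190565 W
P_out = η·P_in = 0.892 × 190565 = 169984 W
n = 1133 rpm
ω = 2π×1133/60 = 118.6 rad/s
τ = P_out/ω = 169984/118.6 = 1430 N·m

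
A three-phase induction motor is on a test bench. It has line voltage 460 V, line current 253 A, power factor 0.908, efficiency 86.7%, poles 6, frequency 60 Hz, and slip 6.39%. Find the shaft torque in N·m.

P_in = √3·V·I·cosφ = 1.732 × 460 × 253 × 0.908 = 183026 W
P_out = η·P_in = 0.867 × 183026 = 158684 W
n_s = 120×60/6 = 1200 rpm; n = 1200×(1−0.0639) = 1123 rpm
ω = 2π×1123/60 = 117.6 rad/s
τ = P_out/ω = 158684/117.6 = 1350 N·m

1350 N·m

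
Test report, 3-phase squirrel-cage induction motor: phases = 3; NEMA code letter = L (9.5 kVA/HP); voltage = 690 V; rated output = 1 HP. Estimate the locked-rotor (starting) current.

7.95 A

S_LR = 9.5 × 1 = 9.5 kVA
I_LR = S_LR/(√3·V_L) = 9500/(1.732×690) = 7.95 A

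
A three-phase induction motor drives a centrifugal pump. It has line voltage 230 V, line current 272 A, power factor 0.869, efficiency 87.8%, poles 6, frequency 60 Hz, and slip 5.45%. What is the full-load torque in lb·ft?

P_in = √3·V·I·cosφ = 1.732 × 230 × 272 × 0.869 = 94160 W
P_out = η·P_in = 0.878 × 94160 = 82672 W
n_s = 120×60/6 = 1200 rpm; n = 1200×(1−0.0545) = 1135 rpm
ω = 2π×1135/60 = 118.9 rad/s
τ = P_out/ω = 82672/118.9 = 695.3 N·m
In lb·ft: 695.3/1.356 = 513 lb·ft

513 lb·ft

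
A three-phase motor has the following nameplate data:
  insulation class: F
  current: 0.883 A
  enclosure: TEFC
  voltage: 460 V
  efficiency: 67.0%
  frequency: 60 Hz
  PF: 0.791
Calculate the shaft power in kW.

0.373 kW

P_in = √3·V·I·cosφ = 1.732 × 460 × 0.883 × 0.791 = 556 W
P_out = η·P_in = 0.67 × 556 = 373 W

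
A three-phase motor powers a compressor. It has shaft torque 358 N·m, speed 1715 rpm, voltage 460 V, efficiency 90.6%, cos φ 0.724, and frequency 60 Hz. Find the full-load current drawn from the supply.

ω = 2π×1715/60 = 179.6 rad/s; P_out = τω = 358 × 179.6 = 64297 W
P_in = P_out / η = 64297 / 0.906 = 70968 W
I_L = P_in / (√3·V_L·cosφ) = 70968 / (1.732 × 460 × 0.724) = 123 A

123 A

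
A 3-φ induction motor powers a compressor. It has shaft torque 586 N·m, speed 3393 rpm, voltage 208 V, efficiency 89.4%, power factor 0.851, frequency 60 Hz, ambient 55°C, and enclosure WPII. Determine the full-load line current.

760 A

ω = 2π×3393/60 = 355.3 rad/s; P_out = τω = 586 × 355.3 = 208206 W
P_in = P_out / η = 208206 / 0.894 = 232893 W
I_L = P_in / (√3·V_L·cosφ) = 232893 / (1.732 × 208 × 0.851) = 760 A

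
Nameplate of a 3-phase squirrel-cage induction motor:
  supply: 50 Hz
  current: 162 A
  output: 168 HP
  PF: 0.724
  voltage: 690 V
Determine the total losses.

14.8 kW

P_in = √3·V·I·cosφ = 1.732×690×162×0.724 = 140169 W
P_out = 168×746 = 125328 W
Losses = P_in − P_out = 140169 − 125328 = 14841 W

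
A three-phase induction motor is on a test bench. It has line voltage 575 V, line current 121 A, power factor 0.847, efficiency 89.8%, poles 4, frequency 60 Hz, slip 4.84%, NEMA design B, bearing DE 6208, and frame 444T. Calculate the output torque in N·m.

511 N·m

P_in = √3·V·I·cosφ = 1.732 × 575 × 121 × 0.847 = 102067 W
P_out = η·P_in = 0.898 × 102067 = 91656 W
n_s = 120×60/4 = 1800 rpm; n = 1800×(1−0.0484) = 1713 rpm
ω = 2π×1713/60 = 179.4 rad/s
τ = P_out/ω = 91656/179.4 = 511 N·m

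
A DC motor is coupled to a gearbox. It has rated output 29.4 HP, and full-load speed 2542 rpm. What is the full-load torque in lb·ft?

60.8 lb·ft

P_out = 29.4 × 746 = 21932 W
ω = 2π × 2542/60 = 266.2 rad/s
τ = P_out/ω = 21932/266.2 = 82.39 N·m
In lb·ft: 82.39/1.356 = 60.8 lb·ft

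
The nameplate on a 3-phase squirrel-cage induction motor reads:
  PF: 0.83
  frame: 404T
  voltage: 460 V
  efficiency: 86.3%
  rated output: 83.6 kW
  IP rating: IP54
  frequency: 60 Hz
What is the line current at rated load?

P_out = 83.6 kW = 83600 W
P_in = P_out / η = 83600 / 0.863 = 96871 W
I_L = P_in / (√3·V_L·cosφ) = 96871 / (1.732 × 460 × 0.83) = 146 A

146 A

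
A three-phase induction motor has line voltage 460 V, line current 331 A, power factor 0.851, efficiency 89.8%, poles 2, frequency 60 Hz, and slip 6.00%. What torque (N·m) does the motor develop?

569 N·m

P_in = √3·V·I·cosφ = 1.732 × 460 × 331 × 0.851 = 224421 W
P_out = η·P_in = 0.898 × 224421 = 201530 W
n_s = 120×60/2 = 3600 rpm; n = 3600×(1−0.06) = 3384 rpm
ω = 2π×3384/60 = 354.4 rad/s
τ = P_out/ω = 201530/354.4 = 569 N·m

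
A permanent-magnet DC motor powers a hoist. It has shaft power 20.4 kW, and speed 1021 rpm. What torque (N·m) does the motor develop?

ω = 2π × 1021/60 = 106.9 rad/s
τ = P/ω = 20400/106.9 = 191 N·m

191 N·m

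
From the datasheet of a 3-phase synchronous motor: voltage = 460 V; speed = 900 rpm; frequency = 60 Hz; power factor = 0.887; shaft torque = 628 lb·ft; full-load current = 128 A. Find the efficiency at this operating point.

τ = 628 lb·ft × 1.356 = 851.6 N·m
ω = 2π × 900/60 = 94.25 rad/s; P_out = τω = 851.6 × 94.25 = 80263 W
P_in = √3·V_L·I_L·cosφ = 1.732 × 460 × 128 × 0.887 = 90456 W
η = P_out / P_in = 80263 / 90456 = 0.887 = 88.7%

88.7 %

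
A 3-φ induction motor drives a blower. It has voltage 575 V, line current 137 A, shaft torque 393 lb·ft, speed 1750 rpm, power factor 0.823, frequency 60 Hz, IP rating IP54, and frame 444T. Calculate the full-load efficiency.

87.0 %

τ = 393 lb·ft × 1.356 = 532.9 N·m
ω = 2π × 1750/60 = 183.3 rad/s; P_out = τω = 532.9 × 183.3 = 97681 W
P_in = √3·V_L·I_L·cosφ = 1.732 × 575 × 137 × 0.823 = 112289 W
η = P_out / P_in = 97681 / 112289 = 0.870 = 87.0%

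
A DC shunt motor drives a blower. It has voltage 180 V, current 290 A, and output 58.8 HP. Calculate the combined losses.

8.34 kW

P_in = V·I = 180×290 = 52200 W
P_out = 58.8×746 = 43865 W
Losses = P_in − P_out = 52200 − 43865 = 8335 W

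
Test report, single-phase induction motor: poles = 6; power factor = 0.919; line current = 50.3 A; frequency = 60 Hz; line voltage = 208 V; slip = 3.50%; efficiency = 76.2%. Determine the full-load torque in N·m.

P_in = V·I·cosφ = 208 × 50.3 × 0.919 = 9615 W
P_out = η·P_in = 0.762 × 9615 = 7327 W
n_s = 120×60/6 = 1200 rpm; n = 1200×(1−0.035) = 1158 rpm
ω = 2π×1158/60 = 121.3 rad/s
τ = P_out/ω = 7327/121.3 = 60.4 N·m

60.4 N·m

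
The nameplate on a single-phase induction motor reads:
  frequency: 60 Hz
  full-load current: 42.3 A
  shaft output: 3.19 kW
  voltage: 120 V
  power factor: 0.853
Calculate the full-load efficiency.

73.7 %

P_out = 3.19 kW = 3190 W
P_in = V·I·cosφ = 120 × 42.3 × 0.853 = 4330 W
η = P_out / P_in = 3190 / 4330 = 0.737 = 73.7%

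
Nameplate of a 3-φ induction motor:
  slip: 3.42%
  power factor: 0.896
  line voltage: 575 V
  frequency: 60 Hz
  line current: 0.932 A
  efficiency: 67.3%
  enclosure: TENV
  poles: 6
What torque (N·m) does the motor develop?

4.61 N·m

P_in = √3·V·I·cosφ = 1.732 × 575 × 0.932 × 0.896 = 832 W
P_out = η·P_in = 0.673 × 832 = 560 W
n_s = 120×60/6 = 1200 rpm; n = 1200×(1−0.0342) = 1159 rpm
ω = 2π×1159/60 = 121.4 rad/s
τ = P_out/ω = 560/121.4 = 4.61 N·m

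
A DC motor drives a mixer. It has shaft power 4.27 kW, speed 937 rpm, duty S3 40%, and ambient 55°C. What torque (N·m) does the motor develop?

43.5 N·m

ω = 2π × 937/60 = 98.12 rad/s
τ = P/ω = 4270/98.12 = 43.5 N·m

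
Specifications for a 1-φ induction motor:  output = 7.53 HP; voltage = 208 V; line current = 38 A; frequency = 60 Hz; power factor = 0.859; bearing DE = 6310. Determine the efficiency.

82.7 %

P_out = 7.53 × 746 = 5617 W
P_in = V·I·cosφ = 208 × 38 × 0.859 = 6790 W
η = P_out / P_in = 5617 / 6790 = 0.827 = 82.7%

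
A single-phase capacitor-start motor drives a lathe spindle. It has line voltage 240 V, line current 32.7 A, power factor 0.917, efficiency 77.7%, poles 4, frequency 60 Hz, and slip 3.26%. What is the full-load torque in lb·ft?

P_in = V·I·cosφ = 240 × 32.7 × 0.917 = 7197 W
P_out = η·P_in = 0.777 × 7197 = 5592 W
n_s = 120×60/4 = 1800 rpm; n = 1800×(1−0.0326) = 1741 rpm
ω = 2π×1741/60 = 182.3 rad/s
τ = P_out/ω = 5592/182.3 = 30.67 N·m
In lb·ft: 30.67/1.356 = 22.6 lb·ft

22.6 lb·ft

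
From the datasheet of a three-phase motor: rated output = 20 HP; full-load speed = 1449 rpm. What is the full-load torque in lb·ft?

72.5 lb·ft

P_out = 20 × 746 = 14920 W
ω = 2π × 1449/60 = 151.7 rad/s
τ = P_out/ω = 14920/151.7 = 98.35 N·m
In lb·ft: 98.35/1.356 = 72.5 lb·ft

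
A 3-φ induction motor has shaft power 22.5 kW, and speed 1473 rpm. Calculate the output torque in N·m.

146 N·m

ω = 2π × 1473/60 = 154.3 rad/s
τ = P/ω = 22500/154.3 = 146 N·m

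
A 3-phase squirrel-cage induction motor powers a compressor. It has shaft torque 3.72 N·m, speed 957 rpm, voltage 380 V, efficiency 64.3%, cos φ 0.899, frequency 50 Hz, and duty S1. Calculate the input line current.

0.98 A

ω = 2π×957/60 = 100.2 rad/s; P_out = τω = 3.72 × 100.2 = 373 W
P_in = P_out / η = 373 / 0.643 = 580 W
I_L = P_in / (√3·V_L·cosφ) = 580 / (1.732 × 380 × 0.899) = 0.98 A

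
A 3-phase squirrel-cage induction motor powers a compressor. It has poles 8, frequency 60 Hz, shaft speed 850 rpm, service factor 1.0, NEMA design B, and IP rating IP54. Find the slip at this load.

n_s = 120f/p = 120×60/8 = 900 rpm
s = (n_s − n)/n_s = (900 − 850)/900 = 0.0556

5.56 %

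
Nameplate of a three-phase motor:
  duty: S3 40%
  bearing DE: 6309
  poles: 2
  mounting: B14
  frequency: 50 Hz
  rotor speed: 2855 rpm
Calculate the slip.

4.8 %

n_s = 120f/p = 120×50/2 = 3000 rpm
s = (n_s − n)/n_s = (3000 − 2855)/3000 = 0.0483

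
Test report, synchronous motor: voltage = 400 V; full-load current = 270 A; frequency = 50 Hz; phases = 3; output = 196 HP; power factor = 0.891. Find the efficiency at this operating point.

P_out = 196 × 746 = 146216 W
P_in = √3·V_L·I_L·cosφ = 1.732 × 400 × 270 × 0.891 = 166667 W
η = P_out / P_in = 146216 / 166667 = 0.877 = 87.7%

87.7 %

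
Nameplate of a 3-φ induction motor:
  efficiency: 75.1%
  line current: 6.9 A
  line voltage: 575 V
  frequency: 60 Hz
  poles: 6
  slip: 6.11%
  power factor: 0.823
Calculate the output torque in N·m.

36 N·m

P_in = √3·V·I·cosφ = 1.732 × 575 × 6.9 × 0.823 = 5655 W
P_out = η·P_in = 0.751 × 5655 = 4247 W
n_s = 120×60/6 = 1200 rpm; n = 1200×(1−0.0611) = 1127 rpm
ω = 2π×1127/60 = 118 rad/s
τ = P_out/ω = 4247/118 = 36 N·m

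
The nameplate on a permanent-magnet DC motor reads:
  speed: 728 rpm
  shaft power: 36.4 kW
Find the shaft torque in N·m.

ω = 2π × 728/60 = 76.24 rad/s
τ = P/ω = 36400/76.24 = 477 N·m

477 N·m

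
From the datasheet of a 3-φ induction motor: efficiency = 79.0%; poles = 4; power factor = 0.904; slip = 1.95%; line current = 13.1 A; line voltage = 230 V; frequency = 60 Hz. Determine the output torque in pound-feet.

14.9 lb·ft

P_in = √3·V·I·cosφ = 1.732 × 230 × 13.1 × 0.904 = 4718 W
P_out = η·P_in = 0.79 × 4718 = 3727 W
n_s = 120×60/4 = 1800 rpm; n = 1800×(1−0.0195) = 1765 rpm
ω = 2π×1765/60 = 184.8 rad/s
τ = P_out/ω = 3727/184.8 = 20.17 N·m
In lb·ft: 20.17/1.356 = 14.9 lb·ft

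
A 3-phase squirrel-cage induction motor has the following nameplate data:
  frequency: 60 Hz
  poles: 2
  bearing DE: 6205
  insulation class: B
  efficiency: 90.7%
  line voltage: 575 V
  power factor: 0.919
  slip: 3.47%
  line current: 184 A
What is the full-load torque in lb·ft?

310 lb·ft

P_in = √3·V·I·cosφ = 1.732 × 575 × 184 × 0.919 = 168403 W
P_out = η·P_in = 0.907 × 168403 = 152742 W
n_s = 120×60/2 = 3600 rpm; n = 3600×(1−0.0347) = 3475 rpm
ω = 2π×3475/60 = 363.9 rad/s
τ = P_out/ω = 152742/363.9 = 419.7 N·m
In lb·ft: 419.7/1.356 = 310 lb·ft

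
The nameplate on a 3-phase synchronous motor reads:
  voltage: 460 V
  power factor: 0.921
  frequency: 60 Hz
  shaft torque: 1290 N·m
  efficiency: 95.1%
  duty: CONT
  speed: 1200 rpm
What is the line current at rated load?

ω = 2π×1200/60 = 125.7 rad/s; P_out = τω = 1290 × 125.7 = 162153 W
P_in = P_out / η = 162153 / 0.951 = 170508 W
I_L = P_in / (√3·V_L·cosφ) = 170508 / (1.732 × 460 × 0.921) = 232 A

232 A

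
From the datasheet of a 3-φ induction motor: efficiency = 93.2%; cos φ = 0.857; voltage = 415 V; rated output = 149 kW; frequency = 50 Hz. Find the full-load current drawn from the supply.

P_out = 149 kW = 149000 W
P_in = P_out / η = 149000 / 0.932 = 159871 W
I_L = P_in / (√3·V_L·cosφ) = 159871 / (1.732 × 415 × 0.857) = 260 A

260 A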